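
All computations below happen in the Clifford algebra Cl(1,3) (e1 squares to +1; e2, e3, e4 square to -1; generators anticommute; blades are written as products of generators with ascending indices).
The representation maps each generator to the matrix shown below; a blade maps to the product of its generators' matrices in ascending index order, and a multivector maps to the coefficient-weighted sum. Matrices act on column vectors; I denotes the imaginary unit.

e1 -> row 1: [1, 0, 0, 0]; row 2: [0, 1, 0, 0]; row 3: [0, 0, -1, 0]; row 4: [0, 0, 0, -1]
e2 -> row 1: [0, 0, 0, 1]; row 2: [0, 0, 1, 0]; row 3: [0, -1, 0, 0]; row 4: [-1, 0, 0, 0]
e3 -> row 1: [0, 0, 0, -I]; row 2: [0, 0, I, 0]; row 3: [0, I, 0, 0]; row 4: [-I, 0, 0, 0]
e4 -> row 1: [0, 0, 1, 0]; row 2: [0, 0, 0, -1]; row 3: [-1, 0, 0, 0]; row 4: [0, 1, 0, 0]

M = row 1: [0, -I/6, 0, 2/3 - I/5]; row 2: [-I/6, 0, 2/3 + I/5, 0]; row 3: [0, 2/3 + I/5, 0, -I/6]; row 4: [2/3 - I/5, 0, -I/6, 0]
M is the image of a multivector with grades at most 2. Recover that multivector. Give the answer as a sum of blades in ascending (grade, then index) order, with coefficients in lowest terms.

Method: the blade images are trace-orthogonal — tr(rho(e_A) rho(e_B)^-1) = 4 if A = B and 0 otherwise — and rho(e_A)^-1 = (e_A)^2 * rho(e_A) with (e_A)^2 = +1 or -1, so the coefficient of e_A in the preimage is (e_A)^2 * tr(M rho(e_A))/4.
Nonzero projections over blades of grade <= 2: e3: (e3)^2 = -1, tr(M rho(e3)) = -4/5, coefficient 1/5; e1 e2: (e1 e2)^2 = +1, tr(M rho(e1 e2)) = 8/3, coefficient 2/3; e3 e4: (e3 e4)^2 = -1, tr(M rho(e3 e4)) = -2/3, coefficient 1/6. Every other blade of grade <= 2 projects to 0.
Answer: 1/5*e3 + 2/3*e1 e2 + 1/6*e3 e4


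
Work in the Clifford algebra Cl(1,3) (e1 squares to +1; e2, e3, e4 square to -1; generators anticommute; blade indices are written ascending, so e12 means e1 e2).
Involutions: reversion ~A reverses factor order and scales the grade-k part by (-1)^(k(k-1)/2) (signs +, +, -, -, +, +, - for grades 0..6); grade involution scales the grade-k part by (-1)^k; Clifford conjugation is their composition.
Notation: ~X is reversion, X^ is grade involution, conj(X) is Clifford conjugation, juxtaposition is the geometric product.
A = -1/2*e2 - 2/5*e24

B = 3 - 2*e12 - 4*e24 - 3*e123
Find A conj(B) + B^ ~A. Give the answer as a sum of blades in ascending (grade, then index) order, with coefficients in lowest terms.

first term: 8/5 - e1 - 3/2*e2 + 2*e4 + 3/2*e13 - 4/5*e14 - 6/5*e24 - 6/5*e134
second term: 8/5 - e1 - 3/2*e2 + 2*e4 - 3/2*e13 + 4/5*e14 + 6/5*e24 + 6/5*e134
Answer: 16/5 - 2*e1 - 3*e2 + 4*e4


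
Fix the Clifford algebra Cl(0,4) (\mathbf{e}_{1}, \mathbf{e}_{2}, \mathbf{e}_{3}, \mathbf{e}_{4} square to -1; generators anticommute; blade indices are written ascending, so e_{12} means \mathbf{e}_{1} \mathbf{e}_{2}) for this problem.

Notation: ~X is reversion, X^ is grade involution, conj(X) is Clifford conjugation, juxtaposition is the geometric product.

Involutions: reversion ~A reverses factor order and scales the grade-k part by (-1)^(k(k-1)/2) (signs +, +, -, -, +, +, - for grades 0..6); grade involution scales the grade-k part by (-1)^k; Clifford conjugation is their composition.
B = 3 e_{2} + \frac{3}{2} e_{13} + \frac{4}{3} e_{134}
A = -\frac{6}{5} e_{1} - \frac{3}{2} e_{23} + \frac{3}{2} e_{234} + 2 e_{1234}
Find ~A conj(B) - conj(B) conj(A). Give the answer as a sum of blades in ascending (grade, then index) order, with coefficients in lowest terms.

first term: -\frac{8}{3} e_{2} - \frac{63}{10} e_{3} + \frac{77}{20} e_{12} - 3 e_{24} - \frac{29}{10} e_{34} - \frac{17}{4} e_{124} + 6 e_{134}
second term: \frac{8}{3} e_{2} + \frac{27}{10} e_{3} - \frac{13}{20} e_{12} - 3 e_{24} + \frac{29}{10} e_{34} - \frac{1}{4} e_{124} - 6 e_{134}
Answer: -\frac{16}{3} e_{2} - 9 e_{3} + \frac{9}{2} e_{12} - \frac{29}{5} e_{34} - 4 e_{124} + 12 e_{134}


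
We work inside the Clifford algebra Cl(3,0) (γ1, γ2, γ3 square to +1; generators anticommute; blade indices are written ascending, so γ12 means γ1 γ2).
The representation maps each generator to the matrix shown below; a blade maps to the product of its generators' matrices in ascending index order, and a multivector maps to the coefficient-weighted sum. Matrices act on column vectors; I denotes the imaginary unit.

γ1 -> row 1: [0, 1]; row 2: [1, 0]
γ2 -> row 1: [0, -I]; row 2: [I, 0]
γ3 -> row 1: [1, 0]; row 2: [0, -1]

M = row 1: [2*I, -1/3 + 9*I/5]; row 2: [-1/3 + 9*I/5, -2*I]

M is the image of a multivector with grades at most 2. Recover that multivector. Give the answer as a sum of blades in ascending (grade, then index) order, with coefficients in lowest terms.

Method: 1, rho(γ1), rho(γ2), rho(γ3) form a trace-orthogonal basis of the 2x2 complex matrices (tr(X Y) = 2 if X = Y, else 0), so M = m0*1 + m1*rho(γ1) + m2*rho(γ2) + m3*rho(γ3) with m0 = tr(M)/2 = 0, m1 = tr(M rho(γ1))/2 = -1/3 + 9*I/5, m2 = tr(M rho(γ2))/2 = 0, m3 = tr(M rho(γ3))/2 = 2*I.
Multiplying table entries, the bivector images are rho(γ12) = I*rho(γ3), rho(γ13) = -I*rho(γ2), rho(γ23) = I*rho(γ1); with real blade coefficients the real parts of m0..m3 are the coefficients of 1, γ1, γ2, γ3 and the imaginary parts give the bivectors (γ23: Im m1, γ13: -Im m2, γ12: Im m3).
Answer: -1/3*γ1 + 2*γ12 + 9/5*γ23


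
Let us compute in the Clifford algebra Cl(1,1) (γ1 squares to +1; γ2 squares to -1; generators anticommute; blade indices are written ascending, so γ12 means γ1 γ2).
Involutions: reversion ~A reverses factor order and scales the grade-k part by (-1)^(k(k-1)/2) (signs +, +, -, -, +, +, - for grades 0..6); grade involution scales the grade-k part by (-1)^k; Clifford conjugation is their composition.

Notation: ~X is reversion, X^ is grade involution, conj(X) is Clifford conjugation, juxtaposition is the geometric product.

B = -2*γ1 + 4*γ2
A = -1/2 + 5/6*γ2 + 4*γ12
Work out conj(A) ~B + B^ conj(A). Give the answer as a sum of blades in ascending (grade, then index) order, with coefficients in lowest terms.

first term: 10/3 + 17*γ1 - 10*γ2 - 5/3*γ12
second term: -10/3 + 15*γ1 - 6*γ2 - 5/3*γ12
Answer: 32*γ1 - 16*γ2 - 10/3*γ12


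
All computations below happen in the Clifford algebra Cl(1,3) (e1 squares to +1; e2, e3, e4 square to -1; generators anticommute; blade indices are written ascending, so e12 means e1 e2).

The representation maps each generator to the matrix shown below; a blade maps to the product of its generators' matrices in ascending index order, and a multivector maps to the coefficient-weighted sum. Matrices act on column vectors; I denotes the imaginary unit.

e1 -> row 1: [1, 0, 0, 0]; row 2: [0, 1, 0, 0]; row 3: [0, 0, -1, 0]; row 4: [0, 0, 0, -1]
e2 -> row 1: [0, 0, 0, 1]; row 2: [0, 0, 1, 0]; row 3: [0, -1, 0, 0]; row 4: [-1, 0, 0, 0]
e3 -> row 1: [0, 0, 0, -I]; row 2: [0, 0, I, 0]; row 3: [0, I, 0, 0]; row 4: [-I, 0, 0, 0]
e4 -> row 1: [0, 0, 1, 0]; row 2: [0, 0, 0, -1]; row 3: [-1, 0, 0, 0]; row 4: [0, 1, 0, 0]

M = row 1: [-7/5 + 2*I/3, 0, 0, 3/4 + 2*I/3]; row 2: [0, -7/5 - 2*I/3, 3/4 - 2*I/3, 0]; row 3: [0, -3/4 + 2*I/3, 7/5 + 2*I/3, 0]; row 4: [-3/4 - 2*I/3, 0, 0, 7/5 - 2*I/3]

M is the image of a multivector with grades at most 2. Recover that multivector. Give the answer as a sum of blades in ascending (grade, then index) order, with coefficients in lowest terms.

Method: the blade images are trace-orthogonal — tr(rho(e_A) rho(e_B)^-1) = 4 if A = B and 0 otherwise — and rho(e_A)^-1 = (e_A)^2 * rho(e_A) with (e_A)^2 = +1 or -1, so the coefficient of e_A in the preimage is (e_A)^2 * tr(M rho(e_A))/4.
Nonzero projections over blades of grade <= 2: e1: (e1)^2 = +1, tr(M rho(e1)) = -28/5, coefficient -7/5; e2: (e2)^2 = -1, tr(M rho(e2)) = -3, coefficient 3/4; e13: (e13)^2 = +1, tr(M rho(e13)) = -8/3, coefficient -2/3; e23: (e23)^2 = -1, tr(M rho(e23)) = 8/3, coefficient -2/3. Every other blade of grade <= 2 projects to 0.
Answer: -7/5*e1 + 3/4*e2 - 2/3*e13 - 2/3*e23


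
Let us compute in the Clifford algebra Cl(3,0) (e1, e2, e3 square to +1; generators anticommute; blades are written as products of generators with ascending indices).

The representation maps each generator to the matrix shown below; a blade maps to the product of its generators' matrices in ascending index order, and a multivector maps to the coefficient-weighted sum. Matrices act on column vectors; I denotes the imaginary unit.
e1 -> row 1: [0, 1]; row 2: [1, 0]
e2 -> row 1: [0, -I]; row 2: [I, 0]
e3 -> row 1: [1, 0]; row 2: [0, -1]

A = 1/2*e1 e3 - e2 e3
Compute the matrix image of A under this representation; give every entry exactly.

Bivector images (products of the table entries): rho(e1 e3) = rho(e1)rho(e3) = row 1: [0, -1]; row 2: [1, 0]; rho(e2 e3) = rho(e2)rho(e3) = row 1: [0, I]; row 2: [I, 0].
M = (1/2)*rho(e1 e3) + (-1)*rho(e2 e3), summed entrywise:
Answer: row 1: [0, -1/2 - I]; row 2: [1/2 - I, 0]


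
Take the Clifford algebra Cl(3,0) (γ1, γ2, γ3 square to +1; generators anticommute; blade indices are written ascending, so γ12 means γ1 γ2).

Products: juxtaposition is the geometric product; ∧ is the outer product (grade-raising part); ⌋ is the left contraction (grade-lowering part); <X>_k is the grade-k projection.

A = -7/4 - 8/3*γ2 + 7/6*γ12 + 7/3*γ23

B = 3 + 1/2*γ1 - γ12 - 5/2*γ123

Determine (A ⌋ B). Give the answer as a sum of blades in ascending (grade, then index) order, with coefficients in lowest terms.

step 1: -49/12 + 55/24*γ1 + 35/12*γ3 + 7/4*γ12 - 20/3*γ13 + 35/8*γ123
Answer: -49/12 + 55/24*γ1 + 35/12*γ3 + 7/4*γ12 - 20/3*γ13 + 35/8*γ123


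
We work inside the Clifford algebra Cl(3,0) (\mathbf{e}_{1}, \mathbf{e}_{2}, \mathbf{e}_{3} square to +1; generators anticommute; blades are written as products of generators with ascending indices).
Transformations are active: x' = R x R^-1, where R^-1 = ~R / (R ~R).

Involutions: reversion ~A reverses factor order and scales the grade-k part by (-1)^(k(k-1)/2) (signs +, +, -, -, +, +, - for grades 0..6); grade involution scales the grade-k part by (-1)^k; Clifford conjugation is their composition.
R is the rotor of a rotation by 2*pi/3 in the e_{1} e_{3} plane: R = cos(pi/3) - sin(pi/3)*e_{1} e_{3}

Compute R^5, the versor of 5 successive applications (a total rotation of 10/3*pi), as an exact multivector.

The rotor phase is half the rotation angle and phases add under composition, so 5 steps in the e_{1} e_{3} plane accumulate phase 5*(pi/3) = \frac{5 \pi}{3}: R^5 = cos(\frac{5 \pi}{3}) - sin(\frac{5 \pi}{3})*e_{1} e_{3}.
cos(\frac{5 \pi}{3}) = \frac{1}{2} and sin(\frac{5 \pi}{3}) = - \frac{\sqrt{3}}{2}, so R^5 = \frac{1}{2} + \frac{\sqrt{3}}{2} e_{1} e_{3}. The net rotation is 4/3*pi (after discarding 1 full turn, each of which contributes a factor -1 to the rotor); the rotor keeps the half-angle phase exactly.
Answer: \frac{1}{2} + \frac{\sqrt{3}}{2} e_{1} e_{3}


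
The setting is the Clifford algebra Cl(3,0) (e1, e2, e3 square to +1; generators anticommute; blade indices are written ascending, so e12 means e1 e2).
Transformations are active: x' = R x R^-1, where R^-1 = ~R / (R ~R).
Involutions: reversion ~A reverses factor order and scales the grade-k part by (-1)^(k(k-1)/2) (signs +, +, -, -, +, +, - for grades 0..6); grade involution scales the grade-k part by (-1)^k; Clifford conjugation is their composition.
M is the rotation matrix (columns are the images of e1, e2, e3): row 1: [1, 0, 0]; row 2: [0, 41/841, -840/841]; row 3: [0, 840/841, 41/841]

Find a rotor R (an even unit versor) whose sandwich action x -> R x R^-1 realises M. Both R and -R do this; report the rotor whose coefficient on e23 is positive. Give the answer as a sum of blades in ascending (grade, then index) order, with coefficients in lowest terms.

Method: write R = a + b12*e12 + b13*e13 + b23*e23 with a^2 + b12^2 + b13^2 + b23^2 = 1 (so R^-1 = ~R). Expanding the columns R e_j ~R gives tr M = 4a^2 - 1 and, from the antisymmetric part, M21 - M12 = -4a*b12, M13 - M31 = 4a*b13, M32 - M23 = -4a*b23.
Here tr M = 923/841, so a^2 = (1 + tr M)/4 = 441/841 and a = ±21/29. Taking a = 21/29: M21 - M12 = 0, M13 - M31 = 0, M32 - M23 = 1680/841, giving b12 = 0, b13 = 0, b23 = -20/29, i.e. R = 21/29 - 20/29*e23.
Its e23 coefficient is negative, so report the other preimage -R.
Answer: -21/29 + 20/29*e23. Key observation: the double cover Spin(3) -> SO(3) sends R and -R to the same matrix (trace 923/841 here), so the stated sign of the e23 coefficient is what selects one sheet.


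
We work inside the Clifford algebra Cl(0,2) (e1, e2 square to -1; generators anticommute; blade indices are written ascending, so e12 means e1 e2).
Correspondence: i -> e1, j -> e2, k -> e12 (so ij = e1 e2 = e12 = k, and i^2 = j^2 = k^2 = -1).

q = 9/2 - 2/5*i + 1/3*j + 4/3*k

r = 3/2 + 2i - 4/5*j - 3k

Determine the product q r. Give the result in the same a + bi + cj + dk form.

In blades: q = 9/2 - 2/5*e1 + 1/3*e2 + 4/3*e12, r = 3/2 + 2*e1 - 4/5*e2 - 3*e12.
Distribute q over r term by term (generator squares from the signature, products reordered to ascending indices): (9/2)*r = 27/4 + 9*e1 - 18/5*e2 - 27/2*e12; (-2/5*e1)*r = 4/5 - 3/5*e1 - 6/5*e2 + 8/25*e12; (1/3*e2)*r = 4/15 - e1 + 1/2*e2 - 2/3*e12; (4/3*e12)*r = 4 + 16/15*e1 + 8/3*e2 + 2*e12.
Sum: 709/60 + 127/15*e1 - 49/30*e2 - 1777/150*e12; translating back through the correspondence:
Answer: 709/60 + 127/15*i - 49/30*j - 1777/150*k


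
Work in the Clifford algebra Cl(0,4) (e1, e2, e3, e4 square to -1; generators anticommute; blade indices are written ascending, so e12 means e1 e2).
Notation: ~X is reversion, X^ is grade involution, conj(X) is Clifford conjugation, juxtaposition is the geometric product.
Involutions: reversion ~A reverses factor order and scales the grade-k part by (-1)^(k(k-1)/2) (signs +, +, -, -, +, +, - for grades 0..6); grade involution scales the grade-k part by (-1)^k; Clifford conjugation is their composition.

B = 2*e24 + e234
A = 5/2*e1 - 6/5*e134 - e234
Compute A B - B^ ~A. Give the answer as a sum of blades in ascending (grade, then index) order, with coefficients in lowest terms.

first term: -1 - 2*e3 + 6/5*e12 + 12/5*e123 + 5*e124 + 5/2*e1234
second term: -1 + 2*e3 - 6/5*e12 + 12/5*e123 + 5*e124 + 5/2*e1234
Answer: -4*e3 + 12/5*e12


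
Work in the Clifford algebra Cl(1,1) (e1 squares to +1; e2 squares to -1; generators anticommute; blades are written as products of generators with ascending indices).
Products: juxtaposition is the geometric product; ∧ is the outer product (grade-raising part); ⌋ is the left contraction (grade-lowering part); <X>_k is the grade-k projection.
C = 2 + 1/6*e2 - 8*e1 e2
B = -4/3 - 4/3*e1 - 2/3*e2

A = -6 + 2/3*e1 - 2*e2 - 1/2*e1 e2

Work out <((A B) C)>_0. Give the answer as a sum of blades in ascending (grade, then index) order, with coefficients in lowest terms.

step 1: 52/9 + 61/9*e1 + 6*e2 - 22/9*e1 e2
step 2: 271/9 - 919/27*e1 - 1114/27*e2 - 2699/54*e1 e2
step 3: 271/9
Answer: 271/9


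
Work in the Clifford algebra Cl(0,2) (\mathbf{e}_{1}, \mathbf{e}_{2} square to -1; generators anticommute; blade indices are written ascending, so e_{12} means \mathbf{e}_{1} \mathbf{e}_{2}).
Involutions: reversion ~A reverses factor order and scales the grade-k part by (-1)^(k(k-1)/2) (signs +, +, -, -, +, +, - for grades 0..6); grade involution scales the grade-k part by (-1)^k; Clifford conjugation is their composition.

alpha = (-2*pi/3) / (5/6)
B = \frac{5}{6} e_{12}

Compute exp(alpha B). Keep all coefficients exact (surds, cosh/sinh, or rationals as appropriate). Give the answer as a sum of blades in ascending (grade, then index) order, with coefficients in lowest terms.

B^2 = (\frac{5}{6})^2*(e_{12})^2 = \frac{25}{36}*(-1) = -\frac{25}{36} (a basis 2-blade squares to minus the product of its generators' squares).
B^2 = -\frac{25}{36} — the series telescopes trigonometrically here: l = \frac{5}{6}, alpha*l = - \frac{2 \pi}{3}, so exp(alpha B) = cos(- \frac{2 \pi}{3}) + (sin(- \frac{2 \pi}{3})/(\frac{5}{6}))*B = - \frac{1}{2} + (- \frac{3 \sqrt{3}}{5})*B.
Answer: - \frac{1}{2} - \frac{\sqrt{3}}{2} e_{12}


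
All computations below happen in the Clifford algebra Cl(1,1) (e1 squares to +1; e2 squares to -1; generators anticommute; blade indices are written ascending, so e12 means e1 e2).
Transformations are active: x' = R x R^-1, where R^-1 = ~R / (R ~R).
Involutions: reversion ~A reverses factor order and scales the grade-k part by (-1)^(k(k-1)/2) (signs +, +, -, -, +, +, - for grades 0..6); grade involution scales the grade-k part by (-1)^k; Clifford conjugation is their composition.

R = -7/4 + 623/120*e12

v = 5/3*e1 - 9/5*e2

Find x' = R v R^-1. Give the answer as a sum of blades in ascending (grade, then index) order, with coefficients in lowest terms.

~R = -7/4 - 623/120*e12, and R ~R = -344029/14400, so R^-1 = ~R / (-344029/14400).
R v = 3857/600*e1 - 1981/360*e2
Answer: -15269/21063*e1 + 34889/35105*e2


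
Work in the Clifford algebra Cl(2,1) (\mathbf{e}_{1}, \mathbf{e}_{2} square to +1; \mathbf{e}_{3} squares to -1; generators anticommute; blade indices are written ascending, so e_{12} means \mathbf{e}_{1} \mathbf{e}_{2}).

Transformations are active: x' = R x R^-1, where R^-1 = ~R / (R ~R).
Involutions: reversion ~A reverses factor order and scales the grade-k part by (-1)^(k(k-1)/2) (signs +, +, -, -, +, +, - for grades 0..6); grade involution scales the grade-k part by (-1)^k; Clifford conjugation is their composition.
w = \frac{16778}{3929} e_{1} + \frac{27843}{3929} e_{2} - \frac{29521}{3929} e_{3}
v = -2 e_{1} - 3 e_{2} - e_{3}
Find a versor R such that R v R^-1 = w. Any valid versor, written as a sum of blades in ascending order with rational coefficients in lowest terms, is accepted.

A norm check does it: q(v) = q(w) = 12, hence R = v + w = \frac{8920}{3929} e_{1} + \frac{16056}{3929} e_{2} - \frac{33450}{3929} e_{3} realises the map — parallel part kept, (v - w)/2 negated, v carried to w.
Answer: \frac{8920}{3929} e_{1} + \frac{16056}{3929} e_{2} - \frac{33450}{3929} e_{3}


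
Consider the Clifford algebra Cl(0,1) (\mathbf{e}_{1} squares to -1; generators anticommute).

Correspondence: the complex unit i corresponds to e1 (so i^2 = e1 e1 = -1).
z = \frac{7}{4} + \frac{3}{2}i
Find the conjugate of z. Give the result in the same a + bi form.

In blades: z = \frac{7}{4} + \frac{3}{2} e_{1}.
Conjugation here is Clifford conjugation: the scalar is fixed and the grade-1 and grade-2 blades all flip sign, giving \frac{7}{4} - \frac{3}{2} e_{1}; translating back:
Answer: \frac{7}{4} - \frac{3}{2}i


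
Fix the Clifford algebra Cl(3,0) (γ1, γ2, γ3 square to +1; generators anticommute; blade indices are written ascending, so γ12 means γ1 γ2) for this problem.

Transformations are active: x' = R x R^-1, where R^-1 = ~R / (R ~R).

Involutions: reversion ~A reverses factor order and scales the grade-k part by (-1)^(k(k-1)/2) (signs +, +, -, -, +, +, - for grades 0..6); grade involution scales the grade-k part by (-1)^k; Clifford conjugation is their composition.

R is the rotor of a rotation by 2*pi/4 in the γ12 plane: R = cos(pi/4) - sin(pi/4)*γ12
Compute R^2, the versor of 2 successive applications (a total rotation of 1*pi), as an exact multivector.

Half-angle bookkeeping: 2 applications in γ12 add up to rotor phase 2*pi/4 = pi/2, so R^2 = cos(pi/2) - sin(pi/2)*γ12.
cos(pi/2) = 0 and sin(pi/2) = 1, so R^2 = -γ12. The net rotation is 1*pi; the rotor keeps the half-angle phase exactly.
Answer: -γ12


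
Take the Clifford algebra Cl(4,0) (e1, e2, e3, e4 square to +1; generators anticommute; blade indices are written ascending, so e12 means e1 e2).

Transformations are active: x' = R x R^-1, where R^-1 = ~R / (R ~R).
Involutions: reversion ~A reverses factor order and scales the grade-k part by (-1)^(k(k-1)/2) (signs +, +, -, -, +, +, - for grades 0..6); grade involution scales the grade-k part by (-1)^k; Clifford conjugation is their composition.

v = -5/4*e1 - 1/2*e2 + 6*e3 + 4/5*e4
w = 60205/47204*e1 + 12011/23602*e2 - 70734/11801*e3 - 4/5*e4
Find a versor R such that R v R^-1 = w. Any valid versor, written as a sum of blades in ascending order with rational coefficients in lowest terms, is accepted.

The midline construction: v and w both square to 15381/400, so reflecting in their sum 300/11801*e1 + 105/11801*e2 + 72/11801*e3 exchanges them.
Answer: 300/11801*e1 + 105/11801*e2 + 72/11801*e3


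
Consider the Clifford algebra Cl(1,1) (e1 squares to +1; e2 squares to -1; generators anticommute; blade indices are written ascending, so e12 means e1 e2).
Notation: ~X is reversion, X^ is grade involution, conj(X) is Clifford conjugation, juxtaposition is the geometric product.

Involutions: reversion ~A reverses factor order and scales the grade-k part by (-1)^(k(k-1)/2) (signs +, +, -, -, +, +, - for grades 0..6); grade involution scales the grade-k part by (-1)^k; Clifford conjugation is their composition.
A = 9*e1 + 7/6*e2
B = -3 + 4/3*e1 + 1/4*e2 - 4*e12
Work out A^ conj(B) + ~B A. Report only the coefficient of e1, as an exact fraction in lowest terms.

first term: 281/24 + 67/3*e1 - 65/2*e2 + 25/36*e12
second term: 281/24 - 95/3*e1 - 79/2*e2 - 25/36*e12
Answer: -28/3


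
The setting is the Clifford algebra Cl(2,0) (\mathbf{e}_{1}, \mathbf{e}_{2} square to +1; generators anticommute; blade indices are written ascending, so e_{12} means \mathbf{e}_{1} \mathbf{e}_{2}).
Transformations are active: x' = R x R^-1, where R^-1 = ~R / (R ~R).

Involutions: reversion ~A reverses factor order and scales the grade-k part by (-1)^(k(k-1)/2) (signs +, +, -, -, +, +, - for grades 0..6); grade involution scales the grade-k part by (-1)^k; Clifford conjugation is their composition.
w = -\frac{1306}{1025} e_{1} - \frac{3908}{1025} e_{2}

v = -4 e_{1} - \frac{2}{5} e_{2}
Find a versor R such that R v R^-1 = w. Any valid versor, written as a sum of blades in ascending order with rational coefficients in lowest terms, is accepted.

Since q(v) = q(w) = \frac{404}{25}, the sum R = v + w = -\frac{5406}{1025} e_{1} - \frac{4318}{1025} e_{2} does the job whenever invertible.
Answer: -\frac{5406}{1025} e_{1} - \frac{4318}{1025} e_{2}


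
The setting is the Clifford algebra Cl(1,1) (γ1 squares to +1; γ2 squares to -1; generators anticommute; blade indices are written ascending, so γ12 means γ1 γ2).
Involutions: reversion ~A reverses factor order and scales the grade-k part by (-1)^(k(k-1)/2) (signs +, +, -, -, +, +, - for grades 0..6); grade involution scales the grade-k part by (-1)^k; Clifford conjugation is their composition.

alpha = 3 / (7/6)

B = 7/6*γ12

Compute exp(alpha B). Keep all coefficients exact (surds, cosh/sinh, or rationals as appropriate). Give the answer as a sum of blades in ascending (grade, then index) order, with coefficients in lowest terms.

B^2 = (7/6)^2*(γ12)^2 = 49/36*(+1) = 49/36 (a basis 2-blade squares to minus the product of its generators' squares).
B^2 = 49/36 — the series telescopes hyperbolically here: l = 7/6, alpha*l = 3, so exp(alpha B) = cosh(3) + (sinh(3)/(7/6))*B = cosh(3) + (6*sinh(3)/7)*B.
Answer: cosh(3) + sinh(3)*γ12


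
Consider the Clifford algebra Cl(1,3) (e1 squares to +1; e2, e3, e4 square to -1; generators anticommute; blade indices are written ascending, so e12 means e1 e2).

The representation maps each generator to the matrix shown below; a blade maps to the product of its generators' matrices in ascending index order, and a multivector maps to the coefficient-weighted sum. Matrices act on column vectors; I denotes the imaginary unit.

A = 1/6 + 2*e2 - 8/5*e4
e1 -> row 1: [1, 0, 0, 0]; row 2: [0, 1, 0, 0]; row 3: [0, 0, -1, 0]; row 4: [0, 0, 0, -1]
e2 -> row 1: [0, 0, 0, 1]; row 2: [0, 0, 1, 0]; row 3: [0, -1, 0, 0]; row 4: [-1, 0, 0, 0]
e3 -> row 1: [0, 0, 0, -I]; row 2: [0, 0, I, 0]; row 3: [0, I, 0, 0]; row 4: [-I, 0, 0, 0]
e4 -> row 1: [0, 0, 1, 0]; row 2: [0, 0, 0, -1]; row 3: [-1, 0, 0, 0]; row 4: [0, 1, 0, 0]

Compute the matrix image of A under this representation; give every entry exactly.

M = (1/6)*1 + (2)*rho(e2) + (-8/5)*rho(e4), summed entrywise (1 is the identity matrix):
Answer: row 1: [1/6, 0, -8/5, 2]; row 2: [0, 1/6, 2, 8/5]; row 3: [8/5, -2, 1/6, 0]; row 4: [-2, -8/5, 0, 1/6]


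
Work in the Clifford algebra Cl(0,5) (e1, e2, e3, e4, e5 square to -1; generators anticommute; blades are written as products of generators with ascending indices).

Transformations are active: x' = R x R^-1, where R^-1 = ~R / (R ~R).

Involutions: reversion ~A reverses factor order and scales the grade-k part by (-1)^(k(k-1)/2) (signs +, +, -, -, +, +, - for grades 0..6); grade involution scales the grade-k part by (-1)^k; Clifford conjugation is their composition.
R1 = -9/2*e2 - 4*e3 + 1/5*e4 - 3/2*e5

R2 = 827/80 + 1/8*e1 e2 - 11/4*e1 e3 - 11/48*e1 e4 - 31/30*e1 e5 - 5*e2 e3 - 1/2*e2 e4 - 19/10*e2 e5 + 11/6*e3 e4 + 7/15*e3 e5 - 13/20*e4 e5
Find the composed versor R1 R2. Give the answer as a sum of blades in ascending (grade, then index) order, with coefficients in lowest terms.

Distribute over the terms of R1 (each basis-blade product reordered to ascending indices, repeated generators contracted through their squares):
(-9/2*e2) R2 = -9/16*e1 - 7443/160*e2 - 45/2*e3 - 9/4*e4 - 171/20*e5 - 99/8*e1 e2 e3 - 33/32*e1 e2 e4 - 93/20*e1 e2 e5 - 33/4*e2 e3 e4 - 21/10*e2 e3 e5 + 117/40*e2 e4 e5
(-4*e3) R2 = 11*e1 + 20*e2 - 827/20*e3 + 22/3*e4 + 28/15*e5 - 1/2*e1 e2 e3 - 11/12*e1 e3 e4 - 62/15*e1 e3 e5 - 2*e2 e3 e4 - 38/5*e2 e3 e5 + 13/5*e3 e4 e5
(1/5*e4) R2 = -11/240*e1 - 1/10*e2 + 11/30*e3 + 827/400*e4 + 13/100*e5 + 1/40*e1 e2 e4 - 11/20*e1 e3 e4 + 31/150*e1 e4 e5 - e2 e3 e4 + 19/50*e2 e4 e5 - 7/75*e3 e4 e5
(-3/2*e5) R2 = 31/20*e1 + 57/20*e2 - 7/10*e3 + 39/40*e4 - 2481/160*e5 - 3/16*e1 e2 e5 + 33/8*e1 e3 e5 + 11/32*e1 e4 e5 + 15/2*e2 e3 e5 + 3/4*e2 e4 e5 - 11/4*e3 e4 e5
Summing the partial products and collecting blades:
Answer: 1433/120*e1 - 3803/160*e2 - 3851/60*e3 + 9751/1200*e4 - 52943/2400*e5 - 103/8*e1 e2 e3 - 161/160*e1 e2 e4 - 387/80*e1 e2 e5 - 22/15*e1 e3 e4 - 1/120*e1 e3 e5 + 1321/2400*e1 e4 e5 - 45/4*e2 e3 e4 - 11/5*e2 e3 e5 + 811/200*e2 e4 e5 - 73/300*e3 e4 e5


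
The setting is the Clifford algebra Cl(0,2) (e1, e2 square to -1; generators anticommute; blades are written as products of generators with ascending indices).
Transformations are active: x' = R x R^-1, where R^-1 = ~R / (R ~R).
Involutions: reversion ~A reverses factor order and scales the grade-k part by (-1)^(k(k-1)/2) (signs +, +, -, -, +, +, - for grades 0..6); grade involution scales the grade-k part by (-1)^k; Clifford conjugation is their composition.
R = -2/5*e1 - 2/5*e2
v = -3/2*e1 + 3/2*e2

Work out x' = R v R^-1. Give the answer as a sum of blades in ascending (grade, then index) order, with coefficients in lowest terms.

~R = -2/5*e1 - 2/5*e2, and R ~R = -8/25, so R^-1 = ~R / (-8/25).
R v = -6/5*e1 e2
Answer: 3/2*e1 - 3/2*e2


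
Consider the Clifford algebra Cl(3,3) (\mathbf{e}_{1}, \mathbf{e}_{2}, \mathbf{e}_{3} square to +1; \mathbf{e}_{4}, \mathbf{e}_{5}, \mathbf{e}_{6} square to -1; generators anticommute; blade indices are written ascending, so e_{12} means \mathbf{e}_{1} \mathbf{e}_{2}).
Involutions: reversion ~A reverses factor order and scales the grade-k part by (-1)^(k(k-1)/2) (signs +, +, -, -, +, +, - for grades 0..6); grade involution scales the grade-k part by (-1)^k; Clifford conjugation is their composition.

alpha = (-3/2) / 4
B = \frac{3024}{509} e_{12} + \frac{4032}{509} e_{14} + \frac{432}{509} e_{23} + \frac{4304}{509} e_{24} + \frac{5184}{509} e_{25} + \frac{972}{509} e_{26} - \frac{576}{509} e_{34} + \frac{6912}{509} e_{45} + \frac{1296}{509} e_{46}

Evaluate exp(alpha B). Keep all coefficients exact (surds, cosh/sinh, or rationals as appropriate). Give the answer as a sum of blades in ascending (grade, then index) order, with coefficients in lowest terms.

B^2 term by term: the squares give (\frac{3024}{509})^2*(e_{12})^2 + (\frac{4032}{509})^2*(e_{14})^2 + (\frac{432}{509})^2*(e_{23})^2 + (\frac{4304}{509})^2*(e_{24})^2 + (\frac{5184}{509})^2*(e_{25})^2 + (\frac{972}{509})^2*(e_{26})^2 + (-\frac{576}{509})^2*(e_{34})^2 + (\frac{6912}{509})^2*(e_{45})^2 + (\frac{1296}{509})^2*(e_{46})^2 = \frac{9144576}{259081}*(-1) + \frac{16257024}{259081}*(+1) + \frac{186624}{259081}*(-1) + \frac{18524416}{259081}*(+1) + \frac{26873856}{259081}*(+1) + \frac{944784}{259081}*(+1) + \frac{331776}{259081}*(+1) + \frac{47775744}{259081}*(-1) + \frac{1679616}{259081}*(-1) = 16 (each basis 2-blade squares to minus the product of its generators' squares); cross terms between blades sharing an index anticommute and cancel; the commuting (index-disjoint) pairs give grade-4 terms 2*c*c'*(blade product), which cancel blade by blade — e_{1234}: -\frac{3483648}{259081} + \frac{3483648}{259081} = 0; e_{1245}: \frac{41803776}{259081} - \frac{41803776}{259081} = 0; e_{1246}: \frac{7838208}{259081} - \frac{7838208}{259081} = 0; e_{2345}: \frac{5971968}{259081} - \frac{5971968}{259081} = 0; e_{2346}: \frac{1119744}{259081} - \frac{1119744}{259081} = 0; e_{2456}: -\frac{13436928}{259081} + \frac{13436928}{259081} = 0 — confirming B is simple. So B^2 = 16.
B^2 = 16 — since the square is positive, the closed form is hyperbolic: l = 4, alpha*l = - \frac{3}{2}, so exp(alpha B) = cosh(- \frac{3}{2}) + (sinh(- \frac{3}{2})/4)*B = \cosh{\left(\frac{3}{2} \right)} + (- \frac{\sinh{\left(\frac{3}{2} \right)}}{4})*B.
Answer: \cosh{\left(\frac{3}{2} \right)} - \frac{756 \sinh{\left(\frac{3}{2} \right)}}{509} e_{12} - \frac{1008 \sinh{\left(\frac{3}{2} \right)}}{509} e_{14} - \frac{108 \sinh{\left(\frac{3}{2} \right)}}{509} e_{23} - \frac{1076 \sinh{\left(\frac{3}{2} \right)}}{509} e_{24} - \frac{1296 \sinh{\left(\frac{3}{2} \right)}}{509} e_{25} - \frac{243 \sinh{\left(\frac{3}{2} \right)}}{509} e_{26} + \frac{144 \sinh{\left(\frac{3}{2} \right)}}{509} e_{34} - \frac{1728 \sinh{\left(\frac{3}{2} \right)}}{509} e_{45} - \frac{324 \sinh{\left(\frac{3}{2} \right)}}{509} e_{46}


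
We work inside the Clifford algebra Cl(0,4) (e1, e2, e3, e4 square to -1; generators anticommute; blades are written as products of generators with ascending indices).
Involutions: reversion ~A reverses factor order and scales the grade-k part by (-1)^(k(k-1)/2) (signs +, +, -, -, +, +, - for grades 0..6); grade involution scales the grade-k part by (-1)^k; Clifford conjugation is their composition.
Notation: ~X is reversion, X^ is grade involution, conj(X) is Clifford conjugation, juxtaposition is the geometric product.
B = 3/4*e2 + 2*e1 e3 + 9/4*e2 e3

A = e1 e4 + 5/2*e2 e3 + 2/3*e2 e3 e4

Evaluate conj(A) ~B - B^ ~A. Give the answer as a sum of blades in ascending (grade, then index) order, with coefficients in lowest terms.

first term: -45/8 - 15/8*e3 + 3/2*e4 - 5*e1 e2 - 5/2*e3 e4 + 25/12*e1 e2 e4 + 9/4*e1 e2 e3 e4
second term: 45/8 - 15/8*e3 + 3/2*e4 - 5*e1 e2 - 5/2*e3 e4 - 25/12*e1 e2 e4 - 9/4*e1 e2 e3 e4
Answer: -45/4 + 25/6*e1 e2 e4 + 9/2*e1 e2 e3 e4


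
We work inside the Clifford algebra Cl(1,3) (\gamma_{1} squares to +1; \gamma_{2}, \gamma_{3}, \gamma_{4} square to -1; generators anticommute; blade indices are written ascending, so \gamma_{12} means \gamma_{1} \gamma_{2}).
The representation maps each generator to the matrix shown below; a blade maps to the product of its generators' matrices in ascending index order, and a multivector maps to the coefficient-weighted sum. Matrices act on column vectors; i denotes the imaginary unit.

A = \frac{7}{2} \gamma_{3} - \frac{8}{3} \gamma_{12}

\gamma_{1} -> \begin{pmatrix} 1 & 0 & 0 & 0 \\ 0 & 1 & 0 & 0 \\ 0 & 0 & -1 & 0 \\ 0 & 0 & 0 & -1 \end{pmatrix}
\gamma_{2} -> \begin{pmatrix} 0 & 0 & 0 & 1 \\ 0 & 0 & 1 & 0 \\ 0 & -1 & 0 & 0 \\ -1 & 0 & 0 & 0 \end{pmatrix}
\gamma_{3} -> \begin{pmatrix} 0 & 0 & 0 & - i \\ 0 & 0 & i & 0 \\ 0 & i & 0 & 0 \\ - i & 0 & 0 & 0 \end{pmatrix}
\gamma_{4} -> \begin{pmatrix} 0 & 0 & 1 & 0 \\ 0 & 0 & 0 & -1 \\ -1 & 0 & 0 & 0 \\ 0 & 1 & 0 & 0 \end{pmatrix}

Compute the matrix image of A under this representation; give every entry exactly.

Bivector images (products of the table entries): rho(\gamma_{12}) = rho(\gamma_{1})rho(\gamma_{2}) = \begin{pmatrix} 0 & 0 & 0 & 1 \\ 0 & 0 & 1 & 0 \\ 0 & 1 & 0 & 0 \\ 1 & 0 & 0 & 0 \end{pmatrix}.
M = (\frac{7}{2})*rho(\gamma_{3}) + (-\frac{8}{3})*rho(\gamma_{12}), summed entrywise:
Answer: \begin{pmatrix} 0 & 0 & 0 & - \frac{8}{3} - \frac{7 i}{2} \\ 0 & 0 & - \frac{8}{3} + \frac{7 i}{2} & 0 \\ 0 & - \frac{8}{3} + \frac{7 i}{2} & 0 & 0 \\ - \frac{8}{3} - \frac{7 i}{2} & 0 & 0 & 0 \end{pmatrix}


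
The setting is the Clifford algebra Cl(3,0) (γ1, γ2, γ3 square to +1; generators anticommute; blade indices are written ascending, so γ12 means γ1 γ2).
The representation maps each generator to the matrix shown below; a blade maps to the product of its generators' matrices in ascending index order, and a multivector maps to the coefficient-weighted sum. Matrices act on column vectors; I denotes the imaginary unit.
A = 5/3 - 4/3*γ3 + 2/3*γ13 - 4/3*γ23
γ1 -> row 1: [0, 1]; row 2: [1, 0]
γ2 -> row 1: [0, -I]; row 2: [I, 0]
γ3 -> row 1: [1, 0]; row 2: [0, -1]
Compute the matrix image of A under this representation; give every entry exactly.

Bivector images (products of the table entries): rho(γ13) = rho(γ1)rho(γ3) = row 1: [0, -1]; row 2: [1, 0]; rho(γ23) = rho(γ2)rho(γ3) = row 1: [0, I]; row 2: [I, 0].
M = (5/3)*1 + (-4/3)*rho(γ3) + (2/3)*rho(γ13) + (-4/3)*rho(γ23), summed entrywise (1 is the identity matrix):
Answer: row 1: [1/3, -2/3 - 4*I/3]; row 2: [2/3 - 4*I/3, 3]


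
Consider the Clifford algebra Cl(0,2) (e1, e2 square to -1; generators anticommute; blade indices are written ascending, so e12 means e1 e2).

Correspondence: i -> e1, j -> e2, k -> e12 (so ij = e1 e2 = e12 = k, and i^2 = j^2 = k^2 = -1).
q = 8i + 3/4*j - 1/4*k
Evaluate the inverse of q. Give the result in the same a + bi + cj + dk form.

In blades: q = 8*e1 + 3/4*e2 - 1/4*e12.
With qbar = -8*e1 - 3/4*e2 + 1/4*e12 (scalar fixed, mapped units negated), q qbar = 517/8 (the sum of squared coefficients), so q^-1 = qbar / (517/8) = -64/517*e1 - 6/517*e2 + 2/517*e12; translating back:
Answer: -64/517*i - 6/517*j + 2/517*k


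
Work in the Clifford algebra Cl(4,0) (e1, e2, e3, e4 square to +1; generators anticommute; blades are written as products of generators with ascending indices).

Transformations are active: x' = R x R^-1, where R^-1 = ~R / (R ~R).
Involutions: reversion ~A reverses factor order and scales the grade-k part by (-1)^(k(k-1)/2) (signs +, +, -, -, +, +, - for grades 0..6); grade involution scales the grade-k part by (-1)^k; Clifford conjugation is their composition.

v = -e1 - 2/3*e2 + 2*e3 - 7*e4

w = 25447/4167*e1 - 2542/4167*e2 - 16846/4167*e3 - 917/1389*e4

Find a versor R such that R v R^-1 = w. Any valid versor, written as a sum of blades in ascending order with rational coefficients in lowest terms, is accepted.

Take R = v + w = 21280/4167*e1 - 5320/4167*e2 - 8512/4167*e3 - 10640/1389*e4. Because q(v) = q(w) = 490/9, conjugation by R sends v exactly to w.
Answer: 21280/4167*e1 - 5320/4167*e2 - 8512/4167*e3 - 10640/1389*e4


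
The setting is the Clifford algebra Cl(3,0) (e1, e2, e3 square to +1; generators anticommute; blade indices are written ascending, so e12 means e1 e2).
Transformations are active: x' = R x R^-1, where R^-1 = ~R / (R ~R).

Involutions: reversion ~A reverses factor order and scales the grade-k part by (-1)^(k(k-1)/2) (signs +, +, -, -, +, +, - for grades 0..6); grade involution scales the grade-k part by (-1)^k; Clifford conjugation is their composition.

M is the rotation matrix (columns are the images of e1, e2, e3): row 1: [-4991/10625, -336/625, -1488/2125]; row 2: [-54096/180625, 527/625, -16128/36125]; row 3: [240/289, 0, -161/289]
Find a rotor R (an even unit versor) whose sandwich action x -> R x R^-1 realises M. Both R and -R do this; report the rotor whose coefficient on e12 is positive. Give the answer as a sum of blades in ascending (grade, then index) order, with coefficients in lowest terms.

Method: write R = a + b12*e12 + b13*e13 + b23*e23 with a^2 + b12^2 + b13^2 + b23^2 = 1 (so R^-1 = ~R). Expanding the columns R e_j ~R gives tr M = 4a^2 - 1 and, from the antisymmetric part, M21 - M12 = -4a*b12, M13 - M31 = 4a*b13, M32 - M23 = -4a*b23.
Here tr M = -33169/180625, so a^2 = (1 + tr M)/4 = 36864/180625 and a = ±192/425. Taking a = 192/425: M21 - M12 = 43008/180625, M13 - M31 = -55296/36125, M32 - M23 = 16128/36125, giving b12 = -56/425, b13 = -72/85, b23 = -21/85, i.e. R = 192/425 - 56/425*e12 - 72/85*e13 - 21/85*e23.
Its e12 coefficient is negative, so report the other preimage -R.
Answer: -192/425 + 56/425*e12 + 72/85*e13 + 21/85*e23. Uniqueness: Spin(3) -> SO(3) maps R and -R to the same rotation of trace -33169/180625; fixing the sign of the e12 coefficient removes the ambiguity.


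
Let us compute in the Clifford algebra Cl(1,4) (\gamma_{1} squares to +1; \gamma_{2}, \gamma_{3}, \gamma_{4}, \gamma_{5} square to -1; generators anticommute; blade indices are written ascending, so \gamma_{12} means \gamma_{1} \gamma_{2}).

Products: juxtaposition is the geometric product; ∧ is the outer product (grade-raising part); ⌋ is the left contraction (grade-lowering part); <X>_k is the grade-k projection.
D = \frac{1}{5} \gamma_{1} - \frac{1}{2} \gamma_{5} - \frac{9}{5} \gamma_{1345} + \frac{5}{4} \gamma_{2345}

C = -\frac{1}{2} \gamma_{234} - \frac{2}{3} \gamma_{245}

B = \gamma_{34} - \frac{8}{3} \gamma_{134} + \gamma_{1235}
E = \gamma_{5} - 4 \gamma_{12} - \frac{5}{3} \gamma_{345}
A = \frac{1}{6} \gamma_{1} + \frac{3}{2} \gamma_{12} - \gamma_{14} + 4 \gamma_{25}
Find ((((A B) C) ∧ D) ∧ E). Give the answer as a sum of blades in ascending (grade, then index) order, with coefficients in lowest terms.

step 1: -\frac{8}{3} \gamma_{3} + 3 \gamma_{13} - \frac{4}{9} \gamma_{34} + \frac{3}{2} \gamma_{35} + \frac{1}{6} \gamma_{134} + 4 \gamma_{234} + \frac{1}{6} \gamma_{235} + \frac{3}{2} \gamma_{1234} + 5 \gamma_{2345} - \frac{32}{3} \gamma_{12345}
step 2: -2 - \frac{3}{4} \gamma_{1} - \frac{2}{9} \gamma_{2} + \frac{10}{3} \gamma_{3} + \frac{5}{2} \gamma_{5} + \frac{1}{12} \gamma_{12} - \frac{64}{9} \gamma_{13} - \frac{16}{3} \gamma_{15} + \frac{4}{3} \gamma_{24} + \frac{1}{9} \gamma_{34} - \frac{8}{3} \gamma_{35} - \frac{1}{12} \gamma_{45} - \frac{3}{2} \gamma_{124} - \gamma_{135} - \gamma_{234} - \frac{8}{27} \gamma_{235} + \frac{3}{4} \gamma_{245} + \frac{1}{9} \gamma_{1235} - \frac{16}{9} \gamma_{2345} + 2 \gamma_{12345}
step 3: -\frac{2}{5} \gamma_{1} + \gamma_{5} + \frac{2}{45} \gamma_{12} - \frac{2}{3} \gamma_{13} - \frac{1}{8} \gamma_{15} + \frac{1}{9} \gamma_{25} - \frac{5}{3} \gamma_{35} + \frac{4}{15} \gamma_{124} - \frac{1}{24} \gamma_{125} + \frac{1}{45} \gamma_{134} + \frac{136}{45} \gamma_{135} - \frac{1}{60} \gamma_{145} - \frac{2}{3} \gamma_{245} - \frac{1}{18} \gamma_{345} + \frac{1}{5} \gamma_{1234} + \frac{8}{135} \gamma_{1235} + \frac{3}{5} \gamma_{1245} + \frac{18}{5} \gamma_{1345} - 2 \gamma_{2345} - \frac{1219}{720} \gamma_{12345}
step 4: -\frac{2}{5} \gamma_{15} - \frac{178}{45} \gamma_{125} - \frac{2}{3} \gamma_{135} + \frac{20}{3} \gamma_{1235} + \frac{4}{15} \gamma_{1245} + \frac{31}{45} \gamma_{1345} + \frac{47}{135} \gamma_{12345}
Answer: -\frac{2}{5} \gamma_{15} - \frac{178}{45} \gamma_{125} - \frac{2}{3} \gamma_{135} + \frac{20}{3} \gamma_{1235} + \frac{4}{15} \gamma_{1245} + \frac{31}{45} \gamma_{1345} + \frac{47}{135} \gamma_{12345}


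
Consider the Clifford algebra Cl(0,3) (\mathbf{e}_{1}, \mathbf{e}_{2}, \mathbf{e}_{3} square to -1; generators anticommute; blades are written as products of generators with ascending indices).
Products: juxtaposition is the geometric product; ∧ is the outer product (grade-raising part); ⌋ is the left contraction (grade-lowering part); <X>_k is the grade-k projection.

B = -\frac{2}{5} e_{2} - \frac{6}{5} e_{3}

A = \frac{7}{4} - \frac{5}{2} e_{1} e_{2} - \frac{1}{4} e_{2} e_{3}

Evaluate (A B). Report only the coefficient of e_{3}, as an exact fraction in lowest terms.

step 1: -e_{1} - e_{2} - 2 e_{3} + 3 e_{1} e_{2} e_{3}
Answer: -2


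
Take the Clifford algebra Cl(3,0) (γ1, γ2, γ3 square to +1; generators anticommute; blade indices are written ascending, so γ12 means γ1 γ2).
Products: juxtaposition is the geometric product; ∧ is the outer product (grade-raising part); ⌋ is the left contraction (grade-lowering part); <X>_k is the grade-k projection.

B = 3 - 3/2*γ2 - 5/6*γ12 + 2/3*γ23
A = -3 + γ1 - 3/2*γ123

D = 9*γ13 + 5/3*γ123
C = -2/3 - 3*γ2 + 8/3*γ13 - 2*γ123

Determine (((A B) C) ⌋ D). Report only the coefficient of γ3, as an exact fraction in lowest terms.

step 1: -9 + 4*γ1 + 11/3*γ2 - 5/4*γ3 + γ12 - 9/4*γ13 - 2*γ23 - 23/6*γ123
step 2: -20/3 - 19/3*γ1 + 113/6*γ2 + 15/2*γ3 - 31/2*γ12 - 80/3*γ13 - 157/12*γ23 + 145/36*γ123
step 3: 25195/108 - 1645/36*γ1 - 400/9*γ2 - 187/6*γ3 + 25/2*γ12 - 1645/18*γ13 - 95/9*γ23 - 100/9*γ123
Answer: -187/6
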